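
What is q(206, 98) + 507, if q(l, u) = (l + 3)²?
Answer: 44188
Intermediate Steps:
q(l, u) = (3 + l)²
q(206, 98) + 507 = (3 + 206)² + 507 = 209² + 507 = 43681 + 507 = 44188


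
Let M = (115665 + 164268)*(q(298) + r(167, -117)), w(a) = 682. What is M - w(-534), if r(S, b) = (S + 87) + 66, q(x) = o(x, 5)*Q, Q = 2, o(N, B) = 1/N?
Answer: 13347383755/149 ≈ 8.9580e+7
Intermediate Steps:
q(x) = 2/x
r(S, b) = 153 + S (r(S, b) = (87 + S) + 66 = 153 + S)
M = 13347485373/149 (M = (115665 + 164268)*(2/298 + (153 + 167)) = 279933*(2*(1/298) + 320) = 279933*(1/149 + 320) = 279933*(47681/149) = 13347485373/149 ≈ 8.9580e+7)
M - w(-534) = 13347485373/149 - 1*682 = 13347485373/149 - 682 = 13347383755/149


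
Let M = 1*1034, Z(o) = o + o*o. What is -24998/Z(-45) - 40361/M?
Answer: -109259/2115 ≈ -51.659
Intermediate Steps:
Z(o) = o + o²
M = 1034
-24998/Z(-45) - 40361/M = -24998*(-1/(45*(1 - 45))) - 40361/1034 = -24998/((-45*(-44))) - 40361*1/1034 = -24998/1980 - 40361/1034 = -24998*1/1980 - 40361/1034 = -12499/990 - 40361/1034 = -109259/2115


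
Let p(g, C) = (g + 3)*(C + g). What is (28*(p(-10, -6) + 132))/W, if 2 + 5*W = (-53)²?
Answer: 4880/401 ≈ 12.170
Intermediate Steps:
W = 2807/5 (W = -⅖ + (⅕)*(-53)² = -⅖ + (⅕)*2809 = -⅖ + 2809/5 = 2807/5 ≈ 561.40)
p(g, C) = (3 + g)*(C + g)
(28*(p(-10, -6) + 132))/W = (28*(((-10)² + 3*(-6) + 3*(-10) - 6*(-10)) + 132))/(2807/5) = (28*((100 - 18 - 30 + 60) + 132))*(5/2807) = (28*(112 + 132))*(5/2807) = (28*244)*(5/2807) = 6832*(5/2807) = 4880/401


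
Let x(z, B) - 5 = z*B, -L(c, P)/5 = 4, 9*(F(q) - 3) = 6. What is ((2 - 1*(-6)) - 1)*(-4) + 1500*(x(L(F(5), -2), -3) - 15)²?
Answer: 3749972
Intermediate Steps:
F(q) = 11/3 (F(q) = 3 + (⅑)*6 = 3 + ⅔ = 11/3)
L(c, P) = -20 (L(c, P) = -5*4 = -20)
x(z, B) = 5 + B*z (x(z, B) = 5 + z*B = 5 + B*z)
((2 - 1*(-6)) - 1)*(-4) + 1500*(x(L(F(5), -2), -3) - 15)² = ((2 - 1*(-6)) - 1)*(-4) + 1500*((5 - 3*(-20)) - 15)² = ((2 + 6) - 1)*(-4) + 1500*((5 + 60) - 15)² = (8 - 1)*(-4) + 1500*(65 - 15)² = 7*(-4) + 1500*50² = -28 + 1500*2500 = -28 + 3750000 = 3749972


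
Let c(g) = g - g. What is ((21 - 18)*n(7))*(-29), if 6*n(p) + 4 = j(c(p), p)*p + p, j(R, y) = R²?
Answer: -87/2 ≈ -43.500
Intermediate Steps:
c(g) = 0
n(p) = -⅔ + p/6 (n(p) = -⅔ + (0²*p + p)/6 = -⅔ + (0*p + p)/6 = -⅔ + (0 + p)/6 = -⅔ + p/6)
((21 - 18)*n(7))*(-29) = ((21 - 18)*(-⅔ + (⅙)*7))*(-29) = (3*(-⅔ + 7/6))*(-29) = (3*(½))*(-29) = (3/2)*(-29) = -87/2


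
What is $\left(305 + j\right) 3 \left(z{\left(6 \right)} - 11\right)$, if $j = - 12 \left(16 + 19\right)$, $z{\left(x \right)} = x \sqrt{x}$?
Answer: $3795 - 2070 \sqrt{6} \approx -1275.4$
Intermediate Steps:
$z{\left(x \right)} = x^{\frac{3}{2}}$
$j = -420$ ($j = \left(-12\right) 35 = -420$)
$\left(305 + j\right) 3 \left(z{\left(6 \right)} - 11\right) = \left(305 - 420\right) 3 \left(6^{\frac{3}{2}} - 11\right) = - 115 \cdot 3 \left(6 \sqrt{6} - 11\right) = - 115 \cdot 3 \left(-11 + 6 \sqrt{6}\right) = - 115 \left(-33 + 18 \sqrt{6}\right) = 3795 - 2070 \sqrt{6}$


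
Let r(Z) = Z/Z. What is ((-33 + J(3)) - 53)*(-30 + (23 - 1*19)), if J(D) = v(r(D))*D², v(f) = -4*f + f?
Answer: 2938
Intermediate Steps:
r(Z) = 1
v(f) = -3*f
J(D) = -3*D² (J(D) = (-3*1)*D² = -3*D²)
((-33 + J(3)) - 53)*(-30 + (23 - 1*19)) = ((-33 - 3*3²) - 53)*(-30 + (23 - 1*19)) = ((-33 - 3*9) - 53)*(-30 + (23 - 19)) = ((-33 - 27) - 53)*(-30 + 4) = (-60 - 53)*(-26) = -113*(-26) = 2938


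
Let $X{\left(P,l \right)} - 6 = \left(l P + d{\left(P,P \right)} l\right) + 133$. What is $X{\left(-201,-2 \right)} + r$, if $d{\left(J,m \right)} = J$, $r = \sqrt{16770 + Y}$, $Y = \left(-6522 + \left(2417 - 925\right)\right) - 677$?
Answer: $943 + \sqrt{11063} \approx 1048.2$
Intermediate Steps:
$Y = -5707$ ($Y = \left(-6522 + \left(2417 - 925\right)\right) - 677 = \left(-6522 + 1492\right) - 677 = -5030 - 677 = -5707$)
$r = \sqrt{11063}$ ($r = \sqrt{16770 - 5707} = \sqrt{11063} \approx 105.18$)
$X{\left(P,l \right)} = 139 + 2 P l$ ($X{\left(P,l \right)} = 6 + \left(\left(l P + P l\right) + 133\right) = 6 + \left(\left(P l + P l\right) + 133\right) = 6 + \left(2 P l + 133\right) = 6 + \left(133 + 2 P l\right) = 139 + 2 P l$)
$X{\left(-201,-2 \right)} + r = \left(139 + 2 \left(-201\right) \left(-2\right)\right) + \sqrt{11063} = \left(139 + 804\right) + \sqrt{11063} = 943 + \sqrt{11063}$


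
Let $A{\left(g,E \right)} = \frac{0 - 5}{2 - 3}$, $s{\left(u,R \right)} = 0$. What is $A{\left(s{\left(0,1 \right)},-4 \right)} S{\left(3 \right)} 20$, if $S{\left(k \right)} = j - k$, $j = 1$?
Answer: $-200$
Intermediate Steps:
$S{\left(k \right)} = 1 - k$
$A{\left(g,E \right)} = 5$ ($A{\left(g,E \right)} = - \frac{5}{-1} = \left(-5\right) \left(-1\right) = 5$)
$A{\left(s{\left(0,1 \right)},-4 \right)} S{\left(3 \right)} 20 = 5 \left(1 - 3\right) 20 = 5 \left(-2\right) 20 = \left(-10\right) 20 = -200$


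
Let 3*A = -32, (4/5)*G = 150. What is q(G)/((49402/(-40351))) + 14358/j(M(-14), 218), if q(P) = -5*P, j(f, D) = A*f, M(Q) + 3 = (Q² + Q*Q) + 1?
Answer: 39164896521/51378080 ≈ 762.29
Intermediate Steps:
G = 375/2 (G = (5/4)*150 = 375/2 ≈ 187.50)
A = -32/3 (A = (⅓)*(-32) = -32/3 ≈ -10.667)
M(Q) = -2 + 2*Q² (M(Q) = -3 + ((Q² + Q*Q) + 1) = -3 + ((Q² + Q²) + 1) = -3 + (2*Q² + 1) = -3 + (1 + 2*Q²) = -2 + 2*Q²)
j(f, D) = -32*f/3
q(G)/((49402/(-40351))) + 14358/j(M(-14), 218) = (-5*375/2)/((49402/(-40351))) + 14358/((-32*(-2 + 2*(-14)²)/3)) = -1875/(2*(49402*(-1/40351))) + 14358/((-32*(-2 + 2*196)/3)) = -1875/(2*(-49402/40351)) + 14358/((-32*(-2 + 392)/3)) = -1875/2*(-40351/49402) + 14358/((-32/3*390)) = 75658125/98804 + 14358/(-4160) = 75658125/98804 + 14358*(-1/4160) = 75658125/98804 - 7179/2080 = 39164896521/51378080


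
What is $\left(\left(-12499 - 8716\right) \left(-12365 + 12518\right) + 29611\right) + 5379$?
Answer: $-3210905$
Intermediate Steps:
$\left(\left(-12499 - 8716\right) \left(-12365 + 12518\right) + 29611\right) + 5379 = \left(\left(-21215\right) 153 + 29611\right) + 5379 = \left(-3245895 + 29611\right) + 5379 = -3216284 + 5379 = -3210905$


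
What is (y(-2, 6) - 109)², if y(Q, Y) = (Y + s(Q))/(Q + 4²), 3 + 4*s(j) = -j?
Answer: 36978561/3136 ≈ 11792.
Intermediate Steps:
s(j) = -¾ - j/4 (s(j) = -¾ + (-j)/4 = -¾ - j/4)
y(Q, Y) = (-¾ + Y - Q/4)/(16 + Q) (y(Q, Y) = (Y + (-¾ - Q/4))/(Q + 4²) = (-¾ + Y - Q/4)/(Q + 16) = (-¾ + Y - Q/4)/(16 + Q))
(y(-2, 6) - 109)² = ((-3 - 1*(-2) + 4*6)/(4*(16 - 2)) - 109)² = ((¼)*(-3 + 2 + 24)/14 - 109)² = ((¼)*(1/14)*23 - 109)² = (23/56 - 109)² = (-6081/56)² = 36978561/3136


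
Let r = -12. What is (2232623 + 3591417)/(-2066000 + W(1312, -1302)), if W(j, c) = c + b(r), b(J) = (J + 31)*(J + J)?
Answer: -2912020/1033879 ≈ -2.8166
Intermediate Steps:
b(J) = 2*J*(31 + J) (b(J) = (31 + J)*(2*J) = 2*J*(31 + J))
W(j, c) = -456 + c (W(j, c) = c + 2*(-12)*(31 - 12) = c + 2*(-12)*19 = c - 456 = -456 + c)
(2232623 + 3591417)/(-2066000 + W(1312, -1302)) = (2232623 + 3591417)/(-2066000 + (-456 - 1302)) = 5824040/(-2066000 - 1758) = 5824040/(-2067758) = 5824040*(-1/2067758) = -2912020/1033879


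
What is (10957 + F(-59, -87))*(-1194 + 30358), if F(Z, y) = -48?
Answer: 318150076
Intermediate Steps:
(10957 + F(-59, -87))*(-1194 + 30358) = (10957 - 48)*(-1194 + 30358) = 10909*29164 = 318150076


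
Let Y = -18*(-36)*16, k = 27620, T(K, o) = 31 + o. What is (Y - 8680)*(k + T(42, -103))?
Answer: 46501024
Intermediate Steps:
Y = 10368 (Y = 648*16 = 10368)
(Y - 8680)*(k + T(42, -103)) = (10368 - 8680)*(27620 + (31 - 103)) = 1688*(27620 - 72) = 1688*27548 = 46501024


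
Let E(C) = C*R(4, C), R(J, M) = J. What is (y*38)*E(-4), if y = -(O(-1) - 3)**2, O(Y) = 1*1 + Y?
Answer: 5472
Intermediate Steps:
O(Y) = 1 + Y
E(C) = 4*C (E(C) = C*4 = 4*C)
y = -9 (y = -((1 - 1) - 3)**2 = -(0 - 3)**2 = -1*(-3)**2 = -1*9 = -9)
(y*38)*E(-4) = (-9*38)*(4*(-4)) = -342*(-16) = 5472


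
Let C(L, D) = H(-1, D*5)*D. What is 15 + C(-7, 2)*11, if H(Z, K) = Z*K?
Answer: -205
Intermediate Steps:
H(Z, K) = K*Z
C(L, D) = -5*D² (C(L, D) = ((D*5)*(-1))*D = ((5*D)*(-1))*D = (-5*D)*D = -5*D²)
15 + C(-7, 2)*11 = 15 - 5*2²*11 = 15 - 5*4*11 = 15 - 20*11 = 15 - 220 = -205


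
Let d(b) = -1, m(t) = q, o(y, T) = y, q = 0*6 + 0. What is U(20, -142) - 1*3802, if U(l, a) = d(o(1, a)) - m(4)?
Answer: -3803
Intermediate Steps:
q = 0 (q = 0 + 0 = 0)
m(t) = 0
U(l, a) = -1 (U(l, a) = -1 - 1*0 = -1 + 0 = -1)
U(20, -142) - 1*3802 = -1 - 1*3802 = -1 - 3802 = -3803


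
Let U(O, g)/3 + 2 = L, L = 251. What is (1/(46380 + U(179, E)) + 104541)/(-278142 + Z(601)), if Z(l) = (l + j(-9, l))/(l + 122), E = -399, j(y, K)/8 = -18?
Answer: -1187335593628/3159020347181 ≈ -0.37586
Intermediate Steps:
j(y, K) = -144 (j(y, K) = 8*(-18) = -144)
U(O, g) = 747 (U(O, g) = -6 + 3*251 = -6 + 753 = 747)
Z(l) = (-144 + l)/(122 + l) (Z(l) = (l - 144)/(l + 122) = (-144 + l)/(122 + l))
(1/(46380 + U(179, E)) + 104541)/(-278142 + Z(601)) = (1/(46380 + 747) + 104541)/(-278142 + (-144 + 601)/(122 + 601)) = (1/47127 + 104541)/(-278142 + 457/723) = (1/47127 + 104541)/(-278142 + (1/723)*457) = 4926703708/(47127*(-278142 + 457/723)) = 4926703708/(47127*(-201096209/723)) = (4926703708/47127)*(-723/201096209) = -1187335593628/3159020347181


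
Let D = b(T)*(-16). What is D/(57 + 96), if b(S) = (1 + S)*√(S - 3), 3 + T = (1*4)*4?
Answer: -224*√10/153 ≈ -4.6297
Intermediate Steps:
T = 13 (T = -3 + (1*4)*4 = -3 + 4*4 = -3 + 16 = 13)
b(S) = √(-3 + S)*(1 + S) (b(S) = (1 + S)*√(-3 + S) = √(-3 + S)*(1 + S))
D = -224*√10 (D = (√(-3 + 13)*(1 + 13))*(-16) = (√10*14)*(-16) = (14*√10)*(-16) = -224*√10 ≈ -708.35)
D/(57 + 96) = (-224*√10)/(57 + 96) = -224*√10/153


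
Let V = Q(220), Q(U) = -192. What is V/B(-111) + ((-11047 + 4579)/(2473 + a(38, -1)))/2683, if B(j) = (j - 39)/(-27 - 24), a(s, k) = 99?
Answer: -2815516233/43129225 ≈ -65.281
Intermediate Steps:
V = -192
B(j) = 13/17 - j/51 (B(j) = (-39 + j)/(-51) = (-39 + j)*(-1/51) = 13/17 - j/51)
V/B(-111) + ((-11047 + 4579)/(2473 + a(38, -1)))/2683 = -192/(13/17 - 1/51*(-111)) + ((-11047 + 4579)/(2473 + 99))/2683 = -192/(13/17 + 37/17) - 6468/2572*(1/2683) = -192/50/17 - 6468*1/2572*(1/2683) = -192*17/50 - 1617/643*1/2683 = -1632/25 - 1617/1725169 = -2815516233/43129225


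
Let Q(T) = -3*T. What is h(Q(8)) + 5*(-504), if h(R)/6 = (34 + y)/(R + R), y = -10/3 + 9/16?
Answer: -969179/384 ≈ -2523.9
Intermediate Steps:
y = -133/48 (y = -10*⅓ + 9*(1/16) = -10/3 + 9/16 = -133/48 ≈ -2.7708)
h(R) = 1499/(16*R) (h(R) = 6*((34 - 133/48)/(R + R)) = 6*(1499/(48*((2*R)))) = 6*(1499*(1/(2*R))/48) = 6*(1499/(96*R)) = 1499/(16*R))
h(Q(8)) + 5*(-504) = 1499/(16*((-3*8))) + 5*(-504) = (1499/16)/(-24) - 2520 = (1499/16)*(-1/24) - 2520 = -1499/384 - 2520 = -969179/384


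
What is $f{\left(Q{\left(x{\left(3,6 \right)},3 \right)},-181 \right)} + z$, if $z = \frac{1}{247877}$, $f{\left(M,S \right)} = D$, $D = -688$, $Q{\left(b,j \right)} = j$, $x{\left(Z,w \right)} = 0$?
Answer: $- \frac{170539375}{247877} \approx -688.0$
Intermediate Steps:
$f{\left(M,S \right)} = -688$
$z = \frac{1}{247877} \approx 4.0343 \cdot 10^{-6}$
$f{\left(Q{\left(x{\left(3,6 \right)},3 \right)},-181 \right)} + z = -688 + \frac{1}{247877} = - \frac{170539375}{247877}$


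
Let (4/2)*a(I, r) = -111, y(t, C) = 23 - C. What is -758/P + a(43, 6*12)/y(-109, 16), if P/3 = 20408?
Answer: -1701619/214284 ≈ -7.9409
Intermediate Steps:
a(I, r) = -111/2 (a(I, r) = (1/2)*(-111) = -111/2)
P = 61224 (P = 3*20408 = 61224)
-758/P + a(43, 6*12)/y(-109, 16) = -758/61224 - 111/(2*(23 - 1*16)) = -758*1/61224 - 111/(2*(23 - 16)) = -379/30612 - 111/2/7 = -379/30612 - 111/2*1/7 = -379/30612 - 111/14 = -1701619/214284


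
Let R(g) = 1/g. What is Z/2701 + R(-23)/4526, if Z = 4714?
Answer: 6722127/3851626 ≈ 1.7453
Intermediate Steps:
Z/2701 + R(-23)/4526 = 4714/2701 + 1/(-23*4526) = 4714*(1/2701) - 1/23*1/4526 = 4714/2701 - 1/104098 = 6722127/3851626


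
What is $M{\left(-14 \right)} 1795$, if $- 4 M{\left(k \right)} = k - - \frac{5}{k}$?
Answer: $\frac{360795}{56} \approx 6442.8$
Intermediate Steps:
$M{\left(k \right)} = - \frac{5}{4 k} - \frac{k}{4}$ ($M{\left(k \right)} = - \frac{k - - \frac{5}{k}}{4} = - \frac{k + \frac{5}{k}}{4} = - \frac{5}{4 k} - \frac{k}{4}$)
$M{\left(-14 \right)} 1795 = \frac{-5 - \left(-14\right)^{2}}{4 \left(-14\right)} 1795 = \frac{1}{4} \left(- \frac{1}{14}\right) \left(-5 - 196\right) 1795 = \frac{1}{4} \left(- \frac{1}{14}\right) \left(-201\right) 1795 = \frac{201}{56} \cdot 1795 = \frac{360795}{56}$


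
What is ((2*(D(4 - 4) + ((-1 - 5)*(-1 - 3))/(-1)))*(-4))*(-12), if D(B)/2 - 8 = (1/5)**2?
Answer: -19008/25 ≈ -760.32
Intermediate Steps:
D(B) = 402/25 (D(B) = 16 + 2*(1/5)**2 = 16 + 2*(1/25) = 16 + 2/25 = 402/25)
((2*(D(4 - 4) + ((-1 - 5)*(-1 - 3))/(-1)))*(-4))*(-12) = ((2*(402/25 + ((-1 - 5)*(-1 - 3))/(-1)))*(-4))*(-12) = ((2*(402/25 - 6*(-4)*(-1)))*(-4))*(-12) = ((2*(402/25 + 24*(-1)))*(-4))*(-12) = ((2*(402/25 - 24))*(-4))*(-12) = ((2*(-198/25))*(-4))*(-12) = -396/25*(-4)*(-12) = (1584/25)*(-12) = -19008/25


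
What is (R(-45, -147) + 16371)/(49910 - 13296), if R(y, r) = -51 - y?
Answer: 16365/36614 ≈ 0.44696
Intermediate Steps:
(R(-45, -147) + 16371)/(49910 - 13296) = ((-51 - 1*(-45)) + 16371)/(49910 - 13296) = ((-51 + 45) + 16371)/36614 = (-6 + 16371)*(1/36614) = 16365*(1/36614) = 16365/36614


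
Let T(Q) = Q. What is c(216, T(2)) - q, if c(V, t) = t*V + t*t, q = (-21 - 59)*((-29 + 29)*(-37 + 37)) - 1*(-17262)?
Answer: -16826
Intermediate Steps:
q = 17262 (q = -0*0 + 17262 = -80*0 + 17262 = 0 + 17262 = 17262)
c(V, t) = t**2 + V*t (c(V, t) = V*t + t**2 = t**2 + V*t)
c(216, T(2)) - q = 2*(216 + 2) - 1*17262 = 2*218 - 17262 = 436 - 17262 = -16826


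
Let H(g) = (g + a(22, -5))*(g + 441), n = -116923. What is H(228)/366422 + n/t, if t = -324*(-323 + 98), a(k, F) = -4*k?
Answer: -2572524679/1908011700 ≈ -1.3483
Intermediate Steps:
H(g) = (-88 + g)*(441 + g) (H(g) = (g - 4*22)*(g + 441) = (g - 88)*(441 + g) = (-88 + g)*(441 + g))
t = 72900 (t = -324*(-225) = 72900)
H(228)/366422 + n/t = (-38808 + 228**2 + 353*228)/366422 - 116923/72900 = (-38808 + 51984 + 80484)*(1/366422) - 116923*1/72900 = 93660*(1/366422) - 116923/72900 = 6690/26173 - 116923/72900 = -2572524679/1908011700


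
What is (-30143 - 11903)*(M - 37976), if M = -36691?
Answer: 3139448682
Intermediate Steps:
(-30143 - 11903)*(M - 37976) = (-30143 - 11903)*(-36691 - 37976) = -42046*(-74667) = 3139448682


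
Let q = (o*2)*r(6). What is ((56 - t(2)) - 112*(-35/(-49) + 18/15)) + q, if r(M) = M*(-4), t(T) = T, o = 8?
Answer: -2722/5 ≈ -544.40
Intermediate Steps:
r(M) = -4*M
q = -384 (q = (8*2)*(-4*6) = 16*(-24) = -384)
((56 - t(2)) - 112*(-35/(-49) + 18/15)) + q = ((56 - 1*2) - 112*(-35/(-49) + 18/15)) - 384 = ((56 - 2) - 112*(-35*(-1/49) + 18*(1/15))) - 384 = (54 - 112*(5/7 + 6/5)) - 384 = (54 - 112*67/35) - 384 = (54 - 1072/5) - 384 = -802/5 - 384 = -2722/5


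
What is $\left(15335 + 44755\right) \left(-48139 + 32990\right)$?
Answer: $-910303410$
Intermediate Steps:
$\left(15335 + 44755\right) \left(-48139 + 32990\right) = 60090 \left(-15149\right) = -910303410$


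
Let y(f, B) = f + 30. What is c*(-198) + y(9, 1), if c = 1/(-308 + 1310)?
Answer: 6480/167 ≈ 38.802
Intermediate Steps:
y(f, B) = 30 + f
c = 1/1002 ≈ 0.00099800
c*(-198) + y(9, 1) = (1/1002)*(-198) + (30 + 9) = -33/167 + 39 = 6480/167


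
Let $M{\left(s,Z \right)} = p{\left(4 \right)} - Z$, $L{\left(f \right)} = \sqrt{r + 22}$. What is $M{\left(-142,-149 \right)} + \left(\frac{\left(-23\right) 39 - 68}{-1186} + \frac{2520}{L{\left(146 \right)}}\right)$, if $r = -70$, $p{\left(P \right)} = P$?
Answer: $\frac{182423}{1186} - 210 i \sqrt{3} \approx 153.81 - 363.73 i$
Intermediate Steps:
$L{\left(f \right)} = 4 i \sqrt{3}$ ($L{\left(f \right)} = \sqrt{-70 + 22} = \sqrt{-48} = 4 i \sqrt{3}$)
$M{\left(s,Z \right)} = 4 - Z$
$M{\left(-142,-149 \right)} + \left(\frac{\left(-23\right) 39 - 68}{-1186} + \frac{2520}{L{\left(146 \right)}}\right) = \left(4 - -149\right) + \left(\frac{\left(-23\right) 39 - 68}{-1186} + \frac{2520}{4 i \sqrt{3}}\right) = \left(4 + 149\right) + \left(\left(-897 - 68\right) \left(- \frac{1}{1186}\right) + 2520 \left(- \frac{i \sqrt{3}}{12}\right)\right) = 153 - \left(- \frac{965}{1186} + 210 i \sqrt{3}\right) = 153 + \left(\frac{965}{1186} - 210 i \sqrt{3}\right) = \frac{182423}{1186} - 210 i \sqrt{3}$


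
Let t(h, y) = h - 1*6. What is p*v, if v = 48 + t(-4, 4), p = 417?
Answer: 15846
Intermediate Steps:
t(h, y) = -6 + h (t(h, y) = h - 6 = -6 + h)
v = 38 (v = 48 + (-6 - 4) = 48 - 10 = 38)
p*v = 417*38 = 15846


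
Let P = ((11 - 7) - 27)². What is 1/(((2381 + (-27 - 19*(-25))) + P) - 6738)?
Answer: -1/3380 ≈ -0.00029586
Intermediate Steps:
P = 529 (P = (4 - 27)² = (-23)² = 529)
1/(((2381 + (-27 - 19*(-25))) + P) - 6738) = 1/(((2381 + (-27 - 19*(-25))) + 529) - 6738) = 1/(((2381 + (-27 + 475)) + 529) - 6738) = 1/(((2381 + 448) + 529) - 6738) = 1/((2829 + 529) - 6738) = 1/(3358 - 6738) = 1/(-3380) = -1/3380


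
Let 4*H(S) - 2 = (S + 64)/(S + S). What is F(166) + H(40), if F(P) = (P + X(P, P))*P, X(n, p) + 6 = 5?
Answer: 1095633/40 ≈ 27391.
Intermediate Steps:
X(n, p) = -1 (X(n, p) = -6 + 5 = -1)
H(S) = 1/2 + (64 + S)/(8*S) (H(S) = 1/2 + ((S + 64)/(S + S))/4 = 1/2 + ((64 + S)/((2*S)))/4 = 1/2 + ((64 + S)*(1/(2*S)))/4 = 1/2 + ((64 + S)/(2*S))/4 = 1/2 + (64 + S)/(8*S))
F(P) = P*(-1 + P) (F(P) = (P - 1)*P = (-1 + P)*P = P*(-1 + P))
F(166) + H(40) = 166*(-1 + 166) + (5/8 + 8/40) = 166*165 + (5/8 + 8*(1/40)) = 27390 + (5/8 + 1/5) = 27390 + 33/40 = 1095633/40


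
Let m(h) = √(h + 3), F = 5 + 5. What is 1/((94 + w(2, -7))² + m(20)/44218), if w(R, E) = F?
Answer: 21147784163584/228734433513324521 - 44218*√23/228734433513324521 ≈ 9.2456e-5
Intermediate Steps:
F = 10
m(h) = √(3 + h)
w(R, E) = 10
1/((94 + w(2, -7))² + m(20)/44218) = 1/((94 + 10)² + √(3 + 20)/44218) = 1/(104² + √23*(1/44218)) = 1/(10816 + √23/44218)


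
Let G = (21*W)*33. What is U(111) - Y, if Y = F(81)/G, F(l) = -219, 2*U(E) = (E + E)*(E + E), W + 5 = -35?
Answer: 227692007/9240 ≈ 24642.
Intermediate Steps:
W = -40 (W = -5 - 35 = -40)
G = -27720 (G = (21*(-40))*33 = -840*33 = -27720)
U(E) = 2*E² (U(E) = ((E + E)*(E + E))/2 = ((2*E)*(2*E))/2 = (4*E²)/2 = 2*E²)
Y = 73/9240 (Y = -219/(-27720) = -219*(-1/27720) = 73/9240 ≈ 0.0079004)
U(111) - Y = 2*111² - 1*73/9240 = 2*12321 - 73/9240 = 24642 - 73/9240 = 227692007/9240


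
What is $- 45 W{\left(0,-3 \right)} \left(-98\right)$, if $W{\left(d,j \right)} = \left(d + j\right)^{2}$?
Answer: $39690$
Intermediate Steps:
$- 45 W{\left(0,-3 \right)} \left(-98\right) = - 45 \left(0 - 3\right)^{2} \left(-98\right) = - 45 \left(-3\right)^{2} \left(-98\right) = \left(-45\right) 9 \left(-98\right) = \left(-405\right) \left(-98\right) = 39690$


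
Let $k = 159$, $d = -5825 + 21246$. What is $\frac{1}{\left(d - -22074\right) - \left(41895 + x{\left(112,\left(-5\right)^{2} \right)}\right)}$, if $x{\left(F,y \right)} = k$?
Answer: $- \frac{1}{4559} \approx -0.00021935$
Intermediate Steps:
$d = 15421$
$x{\left(F,y \right)} = 159$
$\frac{1}{\left(d - -22074\right) - \left(41895 + x{\left(112,\left(-5\right)^{2} \right)}\right)} = \frac{1}{\left(15421 - -22074\right) - 42054} = \frac{1}{\left(15421 + 22074\right) - 42054} = \frac{1}{37495 - 42054} = \frac{1}{-4559} = - \frac{1}{4559}$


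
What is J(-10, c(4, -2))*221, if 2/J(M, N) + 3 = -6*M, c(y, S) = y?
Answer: 442/57 ≈ 7.7544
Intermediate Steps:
J(M, N) = 2/(-3 - 6*M)
J(-10, c(4, -2))*221 = -2/(3 + 6*(-10))*221 = -2/(3 - 60)*221 = -2/(-57)*221 = -2*(-1/57)*221 = (2/57)*221 = 442/57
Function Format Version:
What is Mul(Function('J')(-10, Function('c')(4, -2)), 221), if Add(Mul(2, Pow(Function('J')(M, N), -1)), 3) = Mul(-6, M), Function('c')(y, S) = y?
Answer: Rational(442, 57) ≈ 7.7544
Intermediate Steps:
Function('J')(M, N) = Mul(2, Pow(Add(-3, Mul(-6, M)), -1))
Mul(Function('J')(-10, Function('c')(4, -2)), 221) = Mul(Mul(-2, Pow(Add(3, Mul(6, -10)), -1)), 221) = Mul(Mul(-2, Pow(Add(3, -60), -1)), 221) = Mul(Mul(-2, Pow(-57, -1)), 221) = Mul(Mul(-2, Rational(-1, 57)), 221) = Mul(Rational(2, 57), 221) = Rational(442, 57)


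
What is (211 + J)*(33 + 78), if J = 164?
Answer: 41625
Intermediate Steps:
(211 + J)*(33 + 78) = (211 + 164)*(33 + 78) = 375*111 = 41625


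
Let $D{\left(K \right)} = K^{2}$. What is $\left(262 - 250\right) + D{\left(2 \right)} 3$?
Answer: $24$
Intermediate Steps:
$\left(262 - 250\right) + D{\left(2 \right)} 3 = \left(262 - 250\right) + 2^{2} \cdot 3 = 12 + 4 \cdot 3 = 12 + 12 = 24$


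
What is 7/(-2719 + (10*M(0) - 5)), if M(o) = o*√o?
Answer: -7/2724 ≈ -0.0025697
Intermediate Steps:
M(o) = o^(3/2)
7/(-2719 + (10*M(0) - 5)) = 7/(-2719 + (10*0^(3/2) - 5)) = 7/(-2719 + (10*0 - 5)) = 7/(-2719 + (0 - 5)) = 7/(-2719 - 5) = 7/(-2724) = 7*(-1/2724) = -7/2724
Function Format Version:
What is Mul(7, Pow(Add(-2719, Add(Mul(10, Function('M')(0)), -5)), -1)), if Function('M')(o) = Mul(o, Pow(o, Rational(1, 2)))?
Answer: Rational(-7, 2724) ≈ -0.0025697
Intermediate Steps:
Function('M')(o) = Pow(o, Rational(3, 2))
Mul(7, Pow(Add(-2719, Add(Mul(10, Function('M')(0)), -5)), -1)) = Mul(7, Pow(Add(-2719, Add(Mul(10, Pow(0, Rational(3, 2))), -5)), -1)) = Mul(7, Pow(Add(-2719, Add(Mul(10, 0), -5)), -1)) = Mul(7, Pow(Add(-2719, Add(0, -5)), -1)) = Mul(7, Pow(Add(-2719, -5), -1)) = Mul(7, Pow(-2724, -1)) = Mul(7, Rational(-1, 2724)) = Rational(-7, 2724)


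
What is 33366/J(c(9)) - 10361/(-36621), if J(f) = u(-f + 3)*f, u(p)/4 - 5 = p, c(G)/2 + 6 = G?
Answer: 15671713/22536 ≈ 695.41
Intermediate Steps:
c(G) = -12 + 2*G
u(p) = 20 + 4*p
J(f) = f*(32 - 4*f) (J(f) = (20 + 4*(-f + 3))*f = (20 + 4*(3 - f))*f = (20 + (12 - 4*f))*f = (32 - 4*f)*f = f*(32 - 4*f))
33366/J(c(9)) - 10361/(-36621) = 33366/((4*(-12 + 2*9)*(8 - (-12 + 2*9)))) - 10361/(-36621) = 33366/((4*(-12 + 18)*(8 - (-12 + 18)))) - 10361*(-1/36621) = 33366/((4*6*(8 - 1*6))) + 797/2817 = 33366/((4*6*(8 - 6))) + 797/2817 = 33366/((4*6*2)) + 797/2817 = 33366/48 + 797/2817 = 33366*(1/48) + 797/2817 = 5561/8 + 797/2817 = 15671713/22536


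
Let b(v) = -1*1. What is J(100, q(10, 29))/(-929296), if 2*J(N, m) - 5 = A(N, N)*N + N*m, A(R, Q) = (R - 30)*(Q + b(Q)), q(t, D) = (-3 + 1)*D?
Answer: -687205/1858592 ≈ -0.36974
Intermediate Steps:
b(v) = -1
q(t, D) = -2*D
A(R, Q) = (-1 + Q)*(-30 + R) (A(R, Q) = (R - 30)*(Q - 1) = (-30 + R)*(-1 + Q) = (-1 + Q)*(-30 + R))
J(N, m) = 5/2 + N*m/2 + N*(30 + N² - 31*N)/2 (J(N, m) = 5/2 + ((30 - N - 30*N + N*N)*N + N*m)/2 = 5/2 + ((30 - N - 30*N + N²)*N + N*m)/2 = 5/2 + ((30 + N² - 31*N)*N + N*m)/2 = 5/2 + (N*(30 + N² - 31*N) + N*m)/2 = 5/2 + (N*m + N*(30 + N² - 31*N))/2 = 5/2 + (N*m/2 + N*(30 + N² - 31*N)/2) = 5/2 + N*m/2 + N*(30 + N² - 31*N)/2)
J(100, q(10, 29))/(-929296) = (5/2 + (½)*100*(-2*29) + (½)*100*(30 + 100² - 31*100))/(-929296) = (5/2 + (½)*100*(-58) + (½)*100*(30 + 10000 - 3100))*(-1/929296) = (5/2 - 2900 + (½)*100*6930)*(-1/929296) = (5/2 - 2900 + 346500)*(-1/929296) = (687205/2)*(-1/929296) = -687205/1858592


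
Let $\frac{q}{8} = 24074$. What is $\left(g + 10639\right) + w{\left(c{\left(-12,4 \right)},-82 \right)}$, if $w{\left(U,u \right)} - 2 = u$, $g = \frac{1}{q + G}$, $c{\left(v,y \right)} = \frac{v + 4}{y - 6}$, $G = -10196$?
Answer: $\frac{1925919365}{182396} \approx 10559.0$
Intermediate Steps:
$q = 192592$ ($q = 8 \cdot 24074 = 192592$)
$c{\left(v,y \right)} = \frac{4 + v}{-6 + y}$
$g = \frac{1}{182396}$ ($g = \frac{1}{192592 - 10196} = \frac{1}{182396} \approx 5.4826 \cdot 10^{-6}$)
$w{\left(U,u \right)} = 2 + u$
$\left(g + 10639\right) + w{\left(c{\left(-12,4 \right)},-82 \right)} = \left(\frac{1}{182396} + 10639\right) + \left(2 - 82\right) = \frac{1940511045}{182396} - 80 = \frac{1925919365}{182396}$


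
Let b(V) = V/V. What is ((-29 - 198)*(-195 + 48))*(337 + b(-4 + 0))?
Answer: 11278722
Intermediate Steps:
b(V) = 1
((-29 - 198)*(-195 + 48))*(337 + b(-4 + 0)) = ((-29 - 198)*(-195 + 48))*(337 + 1) = -227*(-147)*338 = 33369*338 = 11278722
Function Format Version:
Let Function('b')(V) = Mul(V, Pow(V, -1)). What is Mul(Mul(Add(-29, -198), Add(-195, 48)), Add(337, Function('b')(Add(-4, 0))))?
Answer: 11278722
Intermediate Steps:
Function('b')(V) = 1
Mul(Mul(Add(-29, -198), Add(-195, 48)), Add(337, Function('b')(Add(-4, 0)))) = Mul(Mul(Add(-29, -198), Add(-195, 48)), Add(337, 1)) = Mul(Mul(-227, -147), 338) = Mul(33369, 338) = 11278722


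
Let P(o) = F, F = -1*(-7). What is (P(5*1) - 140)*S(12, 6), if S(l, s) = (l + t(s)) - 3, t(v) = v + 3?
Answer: -2394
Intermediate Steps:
t(v) = 3 + v
S(l, s) = l + s (S(l, s) = (l + (3 + s)) - 3 = (3 + l + s) - 3 = l + s)
F = 7
P(o) = 7
(P(5*1) - 140)*S(12, 6) = (7 - 140)*(12 + 6) = -133*18 = -2394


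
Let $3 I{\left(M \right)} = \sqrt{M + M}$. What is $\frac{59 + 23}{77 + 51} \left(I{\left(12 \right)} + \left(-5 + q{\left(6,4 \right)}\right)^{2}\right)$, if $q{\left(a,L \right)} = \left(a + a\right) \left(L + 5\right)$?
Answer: $\frac{434969}{64} + \frac{41 \sqrt{6}}{96} \approx 6797.4$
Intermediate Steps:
$q{\left(a,L \right)} = 2 a \left(5 + L\right)$
$I{\left(M \right)} = \frac{\sqrt{2} \sqrt{M}}{3}$ ($I{\left(M \right)} = \frac{\sqrt{M + M}}{3} = \frac{\sqrt{2 M}}{3} = \frac{\sqrt{2} \sqrt{M}}{3}$)
$\frac{59 + 23}{77 + 51} \left(I{\left(12 \right)} + \left(-5 + q{\left(6,4 \right)}\right)^{2}\right) = \frac{59 + 23}{77 + 51} \left(\frac{\sqrt{2} \sqrt{12}}{3} + \left(-5 + 2 \cdot 6 \left(5 + 4\right)\right)^{2}\right) = \frac{82}{128} \left(\frac{\sqrt{2} \cdot 2 \sqrt{3}}{3} + \left(-5 + 2 \cdot 6 \cdot 9\right)^{2}\right) = 82 \cdot \frac{1}{128} \left(\frac{2 \sqrt{6}}{3} + \left(-5 + 108\right)^{2}\right) = \frac{41 \left(\frac{2 \sqrt{6}}{3} + 103^{2}\right)}{64} = \frac{41 \left(\frac{2 \sqrt{6}}{3} + 10609\right)}{64} = \frac{41 \left(10609 + \frac{2 \sqrt{6}}{3}\right)}{64} = \frac{434969}{64} + \frac{41 \sqrt{6}}{96}$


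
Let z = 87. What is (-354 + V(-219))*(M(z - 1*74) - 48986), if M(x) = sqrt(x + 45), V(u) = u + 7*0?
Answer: 28068978 - 573*sqrt(58) ≈ 2.8065e+7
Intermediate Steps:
V(u) = u (V(u) = u + 0 = u)
M(x) = sqrt(45 + x)
(-354 + V(-219))*(M(z - 1*74) - 48986) = (-354 - 219)*(sqrt(45 + (87 - 1*74)) - 48986) = -573*(sqrt(45 + (87 - 74)) - 48986) = -573*(sqrt(45 + 13) - 48986) = -573*(sqrt(58) - 48986) = -573*(-48986 + sqrt(58)) = 28068978 - 573*sqrt(58)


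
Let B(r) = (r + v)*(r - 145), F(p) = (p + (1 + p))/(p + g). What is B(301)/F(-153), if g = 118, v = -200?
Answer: 110292/61 ≈ 1808.1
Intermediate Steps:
F(p) = (1 + 2*p)/(118 + p) (F(p) = (p + (1 + p))/(p + 118) = (1 + 2*p)/(118 + p))
B(r) = (-200 + r)*(-145 + r) (B(r) = (r - 200)*(r - 145) = (-200 + r)*(-145 + r))
B(301)/F(-153) = (29000 + 301**2 - 345*301)/(((1 + 2*(-153))/(118 - 153))) = (29000 + 90601 - 103845)/(((1 - 306)/(-35))) = 15756/((-1/35*(-305))) = 15756/(61/7) = 15756*(7/61) = 110292/61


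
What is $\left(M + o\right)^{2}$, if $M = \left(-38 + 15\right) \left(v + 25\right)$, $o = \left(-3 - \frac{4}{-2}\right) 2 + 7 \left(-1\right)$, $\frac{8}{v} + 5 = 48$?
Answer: $\frac{639887616}{1849} \approx 3.4607 \cdot 10^{5}$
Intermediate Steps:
$v = \frac{8}{43}$ ($v = \frac{8}{-5 + 48} = \frac{8}{43} \approx 0.18605$)
$o = -9$ ($o = \left(-3 - -2\right) 2 - 7 = \left(-3 + 2\right) 2 - 7 = \left(-1\right) 2 - 7 = -2 - 7 = -9$)
$M = - \frac{24909}{43}$ ($M = \left(-38 + 15\right) \left(\frac{8}{43} + 25\right) = \left(-23\right) \frac{1083}{43} = - \frac{24909}{43} \approx -579.28$)
$\left(M + o\right)^{2} = \left(- \frac{24909}{43} - 9\right)^{2} = \left(- \frac{25296}{43}\right)^{2} = \frac{639887616}{1849}$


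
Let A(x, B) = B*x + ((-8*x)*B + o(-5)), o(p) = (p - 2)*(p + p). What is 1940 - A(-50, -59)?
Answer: 22520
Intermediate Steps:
o(p) = 2*p*(-2 + p) (o(p) = (-2 + p)*(2*p) = 2*p*(-2 + p))
A(x, B) = 70 - 7*B*x (A(x, B) = B*x + ((-8*x)*B + 2*(-5)*(-2 - 5)) = B*x + (-8*B*x + 2*(-5)*(-7)) = B*x + (-8*B*x + 70) = B*x + (70 - 8*B*x) = 70 - 7*B*x)
1940 - A(-50, -59) = 1940 - (70 - 7*(-59)*(-50)) = 1940 - (70 - 20650) = 1940 - 1*(-20580) = 1940 + 20580 = 22520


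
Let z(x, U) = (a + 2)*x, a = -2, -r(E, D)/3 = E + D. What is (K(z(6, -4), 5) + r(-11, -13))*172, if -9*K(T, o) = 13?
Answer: 109220/9 ≈ 12136.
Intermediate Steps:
r(E, D) = -3*D - 3*E (r(E, D) = -3*(E + D) = -3*(D + E) = -3*D - 3*E)
z(x, U) = 0 (z(x, U) = (-2 + 2)*x = 0*x = 0)
K(T, o) = -13/9 (K(T, o) = -⅑*13 = -13/9)
(K(z(6, -4), 5) + r(-11, -13))*172 = (-13/9 + (-3*(-13) - 3*(-11)))*172 = (-13/9 + (39 + 33))*172 = (-13/9 + 72)*172 = (635/9)*172 = 109220/9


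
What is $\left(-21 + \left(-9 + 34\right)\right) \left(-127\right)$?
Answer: $-508$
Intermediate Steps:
$\left(-21 + \left(-9 + 34\right)\right) \left(-127\right) = \left(-21 + 25\right) \left(-127\right) = 4 \left(-127\right) = -508$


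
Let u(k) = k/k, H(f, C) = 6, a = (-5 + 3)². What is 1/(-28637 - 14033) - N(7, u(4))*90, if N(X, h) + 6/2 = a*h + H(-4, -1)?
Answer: -26882101/42670 ≈ -630.00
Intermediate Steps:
a = 4 (a = (-2)² = 4)
u(k) = 1
N(X, h) = 3 + 4*h (N(X, h) = -3 + (4*h + 6) = -3 + (6 + 4*h) = 3 + 4*h)
1/(-28637 - 14033) - N(7, u(4))*90 = 1/(-28637 - 14033) - (3 + 4*1)*90 = 1/(-42670) - (3 + 4)*90 = -1/42670 - 7*90 = -1/42670 - 1*630 = -1/42670 - 630 = -26882101/42670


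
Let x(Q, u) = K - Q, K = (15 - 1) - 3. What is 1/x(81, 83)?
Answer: -1/70 ≈ -0.014286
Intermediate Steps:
K = 11 (K = 14 - 3 = 11)
x(Q, u) = 11 - Q
1/x(81, 83) = 1/(11 - 1*81) = 1/(11 - 81) = 1/(-70) = -1/70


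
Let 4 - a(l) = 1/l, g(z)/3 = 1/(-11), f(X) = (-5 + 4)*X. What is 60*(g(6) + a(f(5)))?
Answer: 2592/11 ≈ 235.64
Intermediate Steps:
f(X) = -X
g(z) = -3/11 (g(z) = 3/(-11) = 3*(-1/11) = -3/11)
a(l) = 4 - 1/l
60*(g(6) + a(f(5))) = 60*(-3/11 + (4 - 1/((-1*5)))) = 60*(-3/11 + (4 - 1/(-5))) = 60*(-3/11 + (4 - 1*(-⅕))) = 60*(-3/11 + (4 + ⅕)) = 60*(-3/11 + 21/5) = 60*(216/55) = 2592/11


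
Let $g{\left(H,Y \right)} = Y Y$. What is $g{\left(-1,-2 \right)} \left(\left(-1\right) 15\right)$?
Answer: $-60$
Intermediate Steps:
$g{\left(H,Y \right)} = Y^{2}$
$g{\left(-1,-2 \right)} \left(\left(-1\right) 15\right) = \left(-2\right)^{2} \left(\left(-1\right) 15\right) = 4 \left(-15\right) = -60$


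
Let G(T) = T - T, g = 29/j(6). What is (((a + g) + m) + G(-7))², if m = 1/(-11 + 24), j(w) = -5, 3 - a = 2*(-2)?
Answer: 6889/4225 ≈ 1.6305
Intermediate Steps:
a = 7 (a = 3 - 2*(-2) = 3 - 1*(-4) = 3 + 4 = 7)
g = -29/5 (g = 29/(-5) = 29*(-⅕) = -29/5 ≈ -5.8000)
m = 1/13 ≈ 0.076923
G(T) = 0
(((a + g) + m) + G(-7))² = (((7 - 29/5) + 1/13) + 0)² = ((6/5 + 1/13) + 0)² = (83/65 + 0)² = (83/65)² = 6889/4225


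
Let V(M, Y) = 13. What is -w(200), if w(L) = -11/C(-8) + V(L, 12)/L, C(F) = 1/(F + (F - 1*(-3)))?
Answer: -28613/200 ≈ -143.06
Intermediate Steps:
C(F) = 1/(3 + 2*F) (C(F) = 1/(F + (F + 3)) = 1/(F + (3 + F)) = 1/(3 + 2*F))
w(L) = 143 + 13/L (w(L) = -11/(1/(3 + 2*(-8))) + 13/L = -11/(1/(3 - 16)) + 13/L = -11/(1/(-13)) + 13/L = -11/(-1/13) + 13/L = -11*(-13) + 13/L = 143 + 13/L)
-w(200) = -(143 + 13/200) = -1*28613/200 = -28613/200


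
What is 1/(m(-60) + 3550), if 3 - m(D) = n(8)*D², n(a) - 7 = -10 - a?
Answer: 1/43153 ≈ 2.3173e-5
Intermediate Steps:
n(a) = -3 - a (n(a) = 7 + (-10 - a) = -3 - a)
m(D) = 3 + 11*D² (m(D) = 3 - (-3 - 1*8)*D² = 3 - (-3 - 8)*D² = 3 - (-11)*D² = 3 + 11*D²)
1/(m(-60) + 3550) = 1/((3 + 11*(-60)²) + 3550) = 1/((3 + 11*3600) + 3550) = 1/((3 + 39600) + 3550) = 1/(39603 + 3550) = 1/43153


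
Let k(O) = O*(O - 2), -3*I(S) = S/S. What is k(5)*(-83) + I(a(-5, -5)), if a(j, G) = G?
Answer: -3736/3 ≈ -1245.3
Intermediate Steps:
I(S) = -⅓ (I(S) = -S/(3*S) = -⅓*1 = -⅓)
k(O) = O*(-2 + O)
k(5)*(-83) + I(a(-5, -5)) = (5*(-2 + 5))*(-83) - ⅓ = (5*3)*(-83) - ⅓ = 15*(-83) - ⅓ = -1245 - ⅓ = -3736/3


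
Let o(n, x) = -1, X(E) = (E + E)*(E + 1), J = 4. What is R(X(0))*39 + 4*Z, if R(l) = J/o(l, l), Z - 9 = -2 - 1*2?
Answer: -136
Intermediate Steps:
X(E) = 2*E*(1 + E) (X(E) = (2*E)*(1 + E) = 2*E*(1 + E))
Z = 5 (Z = 9 + (-2 - 1*2) = 9 + (-2 - 2) = 9 - 4 = 5)
R(l) = -4 (R(l) = 4/(-1) = 4*(-1) = -4)
R(X(0))*39 + 4*Z = -4*39 + 4*5 = -156 + 20 = -136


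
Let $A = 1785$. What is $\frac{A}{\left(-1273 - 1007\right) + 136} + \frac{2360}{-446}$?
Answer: $- \frac{2927975}{478112} \approx -6.124$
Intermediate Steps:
$\frac{A}{\left(-1273 - 1007\right) + 136} + \frac{2360}{-446} = \frac{1785}{\left(-1273 - 1007\right) + 136} + \frac{2360}{-446} = \frac{1785}{-2280 + 136} + 2360 \left(- \frac{1}{446}\right) = \frac{1785}{-2144} - \frac{1180}{223} = 1785 \left(- \frac{1}{2144}\right) - \frac{1180}{223} = - \frac{1785}{2144} - \frac{1180}{223} = - \frac{2927975}{478112}$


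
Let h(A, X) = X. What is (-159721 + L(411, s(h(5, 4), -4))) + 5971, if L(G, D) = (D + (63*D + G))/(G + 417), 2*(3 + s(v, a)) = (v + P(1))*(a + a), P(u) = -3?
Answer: -127305037/828 ≈ -1.5375e+5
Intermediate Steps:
s(v, a) = -3 + a*(-3 + v) (s(v, a) = -3 + ((v - 3)*(a + a))/2 = -3 + ((-3 + v)*(2*a))/2 = -3 + (2*a*(-3 + v))/2 = -3 + a*(-3 + v))
L(G, D) = (G + 64*D)/(417 + G) (L(G, D) = (D + (G + 63*D))/(417 + G) = (G + 64*D)/(417 + G))
(-159721 + L(411, s(h(5, 4), -4))) + 5971 = (-159721 + (411 + 64*(-3 - 3*(-4) - 4*4))/(417 + 411)) + 5971 = (-159721 + (411 + 64*(-3 + 12 - 16))/828) + 5971 = (-159721 + (411 + 64*(-7))/828) + 5971 = (-159721 + (411 - 448)/828) + 5971 = (-159721 + (1/828)*(-37)) + 5971 = (-159721 - 37/828) + 5971 = -132249025/828 + 5971 = -127305037/828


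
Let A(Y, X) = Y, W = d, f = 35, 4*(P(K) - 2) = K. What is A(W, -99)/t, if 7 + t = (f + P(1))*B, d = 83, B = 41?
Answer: 332/6081 ≈ 0.054596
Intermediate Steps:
P(K) = 2 + K/4
W = 83
t = 6081/4 (t = -7 + (35 + (2 + (¼)*1))*41 = -7 + (35 + (2 + ¼))*41 = -7 + (35 + 9/4)*41 = -7 + (149/4)*41 = -7 + 6109/4 = 6081/4 ≈ 1520.3)
A(W, -99)/t = 83/(6081/4) = 83*(4/6081) = 332/6081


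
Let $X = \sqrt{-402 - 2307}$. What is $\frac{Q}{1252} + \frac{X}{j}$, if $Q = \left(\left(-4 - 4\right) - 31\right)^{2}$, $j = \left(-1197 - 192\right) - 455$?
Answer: $\frac{1521}{1252} - \frac{3 i \sqrt{301}}{1844} \approx 1.2149 - 0.028226 i$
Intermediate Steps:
$j = -1844$ ($j = -1389 - 455 = -1844$)
$Q = 1521$ ($Q = \left(\left(-4 - 4\right) - 31\right)^{2} = \left(-8 - 31\right)^{2} = \left(-39\right)^{2} = 1521$)
$X = 3 i \sqrt{301}$ ($X = \sqrt{-2709} = 3 i \sqrt{301} \approx 52.048 i$)
$\frac{Q}{1252} + \frac{X}{j} = \frac{1521}{1252} + \frac{3 i \sqrt{301}}{-1844} = 1521 \cdot \frac{1}{1252} + 3 i \sqrt{301} \left(- \frac{1}{1844}\right) = \frac{1521}{1252} - \frac{3 i \sqrt{301}}{1844}$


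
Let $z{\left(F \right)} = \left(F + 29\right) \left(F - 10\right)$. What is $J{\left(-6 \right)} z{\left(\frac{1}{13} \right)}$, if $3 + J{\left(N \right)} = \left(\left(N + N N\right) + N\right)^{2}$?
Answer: $- \frac{27940626}{169} \approx -1.6533 \cdot 10^{5}$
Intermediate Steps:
$z{\left(F \right)} = \left(-10 + F\right) \left(29 + F\right)$ ($z{\left(F \right)} = \left(29 + F\right) \left(-10 + F\right) = \left(-10 + F\right) \left(29 + F\right)$)
$J{\left(N \right)} = -3 + \left(N^{2} + 2 N\right)^{2}$ ($J{\left(N \right)} = -3 + \left(\left(N + N N\right) + N\right)^{2} = -3 + \left(\left(N + N^{2}\right) + N\right)^{2} = -3 + \left(N^{2} + 2 N\right)^{2}$)
$J{\left(-6 \right)} z{\left(\frac{1}{13} \right)} = \left(-3 + \left(-6\right)^{2} \left(2 - 6\right)^{2}\right) \left(-290 + \left(\frac{1}{13}\right)^{2} + \frac{19}{13}\right) = \left(-3 + 36 \left(-4\right)^{2}\right) \left(-290 + \left(\frac{1}{13}\right)^{2} + 19 \cdot \frac{1}{13}\right) = \left(-3 + 36 \cdot 16\right) \left(-290 + \frac{1}{169} + \frac{19}{13}\right) = \left(-3 + 576\right) \left(- \frac{48762}{169}\right) = 573 \left(- \frac{48762}{169}\right) = - \frac{27940626}{169}$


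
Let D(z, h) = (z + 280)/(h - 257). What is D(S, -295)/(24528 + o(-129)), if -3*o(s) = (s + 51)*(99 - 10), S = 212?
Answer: -41/1234732 ≈ -3.3206e-5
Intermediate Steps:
D(z, h) = (280 + z)/(-257 + h)
o(s) = -1513 - 89*s/3 (o(s) = -(s + 51)*(99 - 10)/3 = -(51 + s)*89/3 = -(4539 + 89*s)/3 = -1513 - 89*s/3)
D(S, -295)/(24528 + o(-129)) = ((280 + 212)/(-257 - 295))/(24528 + (-1513 - 89/3*(-129))) = (492/(-552))/(24528 + (-1513 + 3827)) = (-1/552*492)/(24528 + 2314) = -41/46/26842 = -41/46*1/26842 = -41/1234732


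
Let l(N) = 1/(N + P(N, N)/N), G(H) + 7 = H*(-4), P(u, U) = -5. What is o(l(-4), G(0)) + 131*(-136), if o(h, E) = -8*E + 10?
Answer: -17750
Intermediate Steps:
G(H) = -7 - 4*H (G(H) = -7 + H*(-4) = -7 - 4*H)
l(N) = 1/(N - 5/N)
o(h, E) = 10 - 8*E
o(l(-4), G(0)) + 131*(-136) = (10 - 8*(-7 - 4*0)) + 131*(-136) = (10 - 8*(-7 + 0)) - 17816 = (10 - 8*(-7)) - 17816 = (10 + 56) - 17816 = 66 - 17816 = -17750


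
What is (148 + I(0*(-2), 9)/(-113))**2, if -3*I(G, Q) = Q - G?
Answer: 279792529/12769 ≈ 21912.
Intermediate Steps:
I(G, Q) = -Q/3 + G/3 (I(G, Q) = -(Q - G)/3 = -Q/3 + G/3)
(148 + I(0*(-2), 9)/(-113))**2 = (148 + (-1/3*9 + (0*(-2))/3)/(-113))**2 = (148 + (-3 + (1/3)*0)*(-1/113))**2 = (148 + (-3 + 0)*(-1/113))**2 = (148 - 3*(-1/113))**2 = (148 + 3/113)**2 = (16727/113)**2 = 279792529/12769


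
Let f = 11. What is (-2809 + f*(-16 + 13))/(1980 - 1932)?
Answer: -1421/24 ≈ -59.208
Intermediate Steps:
(-2809 + f*(-16 + 13))/(1980 - 1932) = (-2809 + 11*(-16 + 13))/(1980 - 1932) = (-2809 + 11*(-3))/48 = (-2809 - 33)*(1/48) = -2842*1/48 = -1421/24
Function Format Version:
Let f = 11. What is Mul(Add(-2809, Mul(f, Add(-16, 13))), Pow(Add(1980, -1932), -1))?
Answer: Rational(-1421, 24) ≈ -59.208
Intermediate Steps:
Mul(Add(-2809, Mul(f, Add(-16, 13))), Pow(Add(1980, -1932), -1)) = Mul(Add(-2809, Mul(11, Add(-16, 13))), Pow(Add(1980, -1932), -1)) = Mul(Add(-2809, Mul(11, -3)), Pow(48, -1)) = Mul(Add(-2809, -33), Rational(1, 48)) = Mul(-2842, Rational(1, 48)) = Rational(-1421, 24)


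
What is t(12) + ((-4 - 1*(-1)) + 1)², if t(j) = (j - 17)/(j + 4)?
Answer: 59/16 ≈ 3.6875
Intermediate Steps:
t(j) = (-17 + j)/(4 + j)
t(12) + ((-4 - 1*(-1)) + 1)² = (-17 + 12)/(4 + 12) + ((-4 - 1*(-1)) + 1)² = -5/16 + ((-4 + 1) + 1)² = (1/16)*(-5) + (-3 + 1)² = -5/16 + (-2)² = -5/16 + 4 = 59/16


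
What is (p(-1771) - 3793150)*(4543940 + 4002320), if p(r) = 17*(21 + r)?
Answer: -32671497354000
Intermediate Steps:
p(r) = 357 + 17*r
(p(-1771) - 3793150)*(4543940 + 4002320) = ((357 + 17*(-1771)) - 3793150)*(4543940 + 4002320) = ((357 - 30107) - 3793150)*8546260 = (-29750 - 3793150)*8546260 = -3822900*8546260 = -32671497354000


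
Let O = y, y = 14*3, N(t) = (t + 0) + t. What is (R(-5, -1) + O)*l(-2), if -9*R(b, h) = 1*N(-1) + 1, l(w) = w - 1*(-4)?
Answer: 758/9 ≈ 84.222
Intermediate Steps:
l(w) = 4 + w (l(w) = w + 4 = 4 + w)
N(t) = 2*t (N(t) = t + t = 2*t)
R(b, h) = ⅑ (R(b, h) = -(1*(2*(-1)) + 1)/9 = -(1*(-2) + 1)/9 = -(-2 + 1)/9 = -⅑*(-1) = ⅑)
y = 42
O = 42
(R(-5, -1) + O)*l(-2) = (⅑ + 42)*(4 - 2) = (379/9)*2 = 758/9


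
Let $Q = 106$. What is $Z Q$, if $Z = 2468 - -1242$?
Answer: $393260$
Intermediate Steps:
$Z = 3710$ ($Z = 2468 + 1242 = 3710$)
$Z Q = 3710 \cdot 106 = 393260$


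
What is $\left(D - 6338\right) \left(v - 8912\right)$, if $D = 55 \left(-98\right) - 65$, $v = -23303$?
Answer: $379911495$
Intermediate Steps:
$D = -5455$ ($D = -5390 - 65 = -5455$)
$\left(D - 6338\right) \left(v - 8912\right) = \left(-5455 - 6338\right) \left(-23303 - 8912\right) = \left(-5455 - 6338\right) \left(-32215\right) = \left(-11793\right) \left(-32215\right) = 379911495$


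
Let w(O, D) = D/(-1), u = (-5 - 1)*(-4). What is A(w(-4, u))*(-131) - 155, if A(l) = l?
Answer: 2989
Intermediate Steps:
u = 24 (u = -6*(-4) = 24)
w(O, D) = -D (w(O, D) = D*(-1) = -D)
A(w(-4, u))*(-131) - 155 = -1*24*(-131) - 155 = -24*(-131) - 155 = 3144 - 155 = 2989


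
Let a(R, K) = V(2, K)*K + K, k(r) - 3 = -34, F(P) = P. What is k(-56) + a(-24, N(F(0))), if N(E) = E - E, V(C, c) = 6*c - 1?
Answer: -31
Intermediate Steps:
k(r) = -31 (k(r) = 3 - 34 = -31)
V(C, c) = -1 + 6*c
N(E) = 0
a(R, K) = K + K*(-1 + 6*K) (a(R, K) = (-1 + 6*K)*K + K = K*(-1 + 6*K) + K = K + K*(-1 + 6*K))
k(-56) + a(-24, N(F(0))) = -31 + 6*0² = -31 + 6*0 = -31 + 0 = -31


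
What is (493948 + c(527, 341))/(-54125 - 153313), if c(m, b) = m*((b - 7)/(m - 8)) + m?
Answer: -256808543/107660322 ≈ -2.3854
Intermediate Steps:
c(m, b) = m + m*(-7 + b)/(-8 + m) (c(m, b) = m*((-7 + b)/(-8 + m)) + m = m*(-7 + b)/(-8 + m) + m = m + m*(-7 + b)/(-8 + m))
(493948 + c(527, 341))/(-54125 - 153313) = (493948 + 527*(-15 + 341 + 527)/(-8 + 527))/(-54125 - 153313) = (493948 + 527*853/519)/(-207438) = (493948 + 527*(1/519)*853)*(-1/207438) = (493948 + 449531/519)*(-1/207438) = (256808543/519)*(-1/207438) = -256808543/107660322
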